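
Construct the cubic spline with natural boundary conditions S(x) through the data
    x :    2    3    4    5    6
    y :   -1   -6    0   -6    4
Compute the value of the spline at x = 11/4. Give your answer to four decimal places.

-6.0918

Let m_i = S''(x_i). Step sizes h_i = 1, 1, 1, 1; slopes of the chords Δ_i = (y_(i+1) - y_i)/h_i = -5, 6, -6, 10.
  1·m_0 + 4·m_1 + 1·m_2 = 6(Δ_1 - Δ_0) = 66
  1·m_1 + 4·m_2 + 1·m_3 = 6(Δ_2 - Δ_1) = -72
  1·m_2 + 4·m_3 + 1·m_4 = 6(Δ_3 - Δ_2) = 96
Natural end conditions: m_0 = m_4 = 0.
Forward elimination and back-substitution give m_0 = 0, m_1 = 687/28, m_2 = -225/7, m_3 = 897/28, m_4 = 0.
On [2, 3], S(x) = -1 - 509/56·(x - 2) + 0·(x - 2)² + 229/56·(x - 2)³.
With (x - 2) = 3/4: S(11/4) = -3119/512.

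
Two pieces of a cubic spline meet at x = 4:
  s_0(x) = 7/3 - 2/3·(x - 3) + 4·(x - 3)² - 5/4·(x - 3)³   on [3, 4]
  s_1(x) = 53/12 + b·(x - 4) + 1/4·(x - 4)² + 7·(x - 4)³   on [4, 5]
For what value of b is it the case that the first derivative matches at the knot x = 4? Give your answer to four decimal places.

3.5833

s_0'(x) = -2/3 + 8·(x - 3) - 15/4·(x - 3)², so s_0'(4) = 43/12. On the right, s_1'(4) = b, so b = 43/12.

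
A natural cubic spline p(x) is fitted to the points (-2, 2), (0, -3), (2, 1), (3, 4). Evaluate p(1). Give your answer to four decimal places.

-1.8182

Write σ_i for p''(x_i). With h_i = 2, 2, 1 and divided differences Δ_i = -5/2, 2, 3, the continuity of p' gives the tridiagonal system
  2·σ_0 + 8·σ_1 + 2·σ_2 = 6(Δ_1 - Δ_0) = 27
  2·σ_1 + 6·σ_2 + 1·σ_3 = 6(Δ_2 - Δ_1) = 6
Natural end conditions: σ_0 = σ_3 = 0.
Hence σ_0 = 0, σ_1 = 75/22, σ_2 = -3/22, σ_3 = 0.
On [0, 2], p(x) = -3 - 5/22·x + 75/44·x² - 13/44·x³.
With x = 1: p(1) = -20/11.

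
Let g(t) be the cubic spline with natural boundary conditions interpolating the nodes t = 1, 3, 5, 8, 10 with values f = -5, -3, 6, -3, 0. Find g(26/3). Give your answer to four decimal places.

Put M_i = g'' at the i-th knot. Here h = (2, 2, 3, 2) and Δ = (1, 9/2, -3, 3/2), so the interior equations h_(i-1)·M_(i-1) + 2(h_(i-1)+h_i)·M_i + h_i·M_(i+1) = 6(Δ_i − Δ_(i-1)) read
  2·M_0 + 8·M_1 + 2·M_2 = 6(Δ_1 - Δ_0) = 21
  2·M_1 + 10·M_2 + 3·M_3 = 6(Δ_2 - Δ_1) = -45
  3·M_2 + 10·M_3 + 2·M_4 = 6(Δ_3 - Δ_2) = 27
Natural end conditions: M_0 = M_4 = 0.
Forward elimination and back-substitution give M_0 = 0, M_1 = 2973/688, M_2 = -1167/172, M_3 = 1629/344, M_4 = 0.
On [8, 10], g(t) = -3 - 285/172·(t - 8) + 1629/688·(t - 8)² - 543/1376·(t - 8)³.
With (t - 8) = 2/3: g(26/3) = -2453/774.

-3.1693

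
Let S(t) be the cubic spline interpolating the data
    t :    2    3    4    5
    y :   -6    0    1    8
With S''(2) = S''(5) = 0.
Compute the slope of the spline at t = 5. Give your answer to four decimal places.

Write M_i for S''(x_i). With h_i = 1, 1, 1 and divided differences Δ_i = 6, 1, 7, the continuity of S' gives the tridiagonal system
  1·M_0 + 4·M_1 + 1·M_2 = 6(Δ_1 - Δ_0) = -30
  1·M_1 + 4·M_2 + 1·M_3 = 6(Δ_2 - Δ_1) = 36
Natural end conditions: M_0 = M_3 = 0.
Solving: M_0 = 0, M_1 = -52/5, M_2 = 58/5, M_3 = 0.
On [4, 5], S'(t) = b_2 + 2c_2·(t - 4) + 3d_2·(t - 4)² with b_2 = Δ_2 - h_2(2M_2 + M_3)/6 = 47/15, c_2 = M_2/2 = 29/5, d_2 = (M_3 - M_2)/(6h_2) = -29/15. So S'(5) = 134/15.

8.9333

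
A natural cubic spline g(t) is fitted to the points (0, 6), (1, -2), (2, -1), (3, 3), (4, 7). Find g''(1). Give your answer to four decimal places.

Write M_i for g''(x_i). With h_i = 1, 1, 1, 1 and divided differences Δ_i = -8, 1, 4, 4, the continuity of g' gives the tridiagonal system
  1·M_0 + 4·M_1 + 1·M_2 = 6(Δ_1 - Δ_0) = 54
  1·M_1 + 4·M_2 + 1·M_3 = 6(Δ_2 - Δ_1) = 18
  1·M_2 + 4·M_3 + 1·M_4 = 6(Δ_3 - Δ_2) = 0
Natural end conditions: M_0 = M_4 = 0.
Solving the tridiagonal system: M_0 = 0, M_1 = 369/28, M_2 = 9/7, M_3 = -9/28, M_4 = 0.

13.1786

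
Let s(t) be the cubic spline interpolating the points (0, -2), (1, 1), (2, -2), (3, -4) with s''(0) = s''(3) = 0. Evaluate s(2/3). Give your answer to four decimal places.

Put σ_i = s'' at the i-th knot. Here h = (1, 1, 1) and Δ = (3, -3, -2), so the interior equations h_(i-1)·σ_(i-1) + 2(h_(i-1)+h_i)·σ_i + h_i·σ_(i+1) = 6(Δ_i − Δ_(i-1)) read
  1·σ_0 + 4·σ_1 + 1·σ_2 = 6(Δ_1 - Δ_0) = -36
  1·σ_1 + 4·σ_2 + 1·σ_3 = 6(Δ_2 - Δ_1) = 6
Natural end conditions: σ_0 = σ_3 = 0.
Solving the tridiagonal system: σ_0 = 0, σ_1 = -10, σ_2 = 4, σ_3 = 0.
On [0, 1], s(t) = -2 + 14/3·t + 0·t² - 5/3·t³.
With t = 2/3: s(2/3) = 50/81.

0.6173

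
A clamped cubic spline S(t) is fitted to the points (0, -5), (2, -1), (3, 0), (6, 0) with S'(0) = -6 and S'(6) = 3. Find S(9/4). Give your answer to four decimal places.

-0.3817

Let σ_i = S''(x_i). Step sizes h_i = 2, 1, 3; slopes of the chords Δ_i = (y_(i+1) - y_i)/h_i = 2, 1, 0.
  2·σ_0 + 6·σ_1 + 1·σ_2 = 6(Δ_1 - Δ_0) = -6
  1·σ_1 + 8·σ_2 + 3·σ_3 = 6(Δ_2 - Δ_1) = -6
Clamped end conditions give two more equations: 2h_0·σ_0 + h_0·σ_1 = 6(Δ_0 - S'(0)) = 48 and h_2·σ_2 + 2h_2·σ_3 = 6(S'(6) - Δ_2) = 18.
Hence σ_0 = 104/7, σ_1 = -40/7, σ_2 = -10/7, σ_3 = 26/7.
On [2, 3], S(t) = -1 + 22/7·(t - 2) - 20/7·(t - 2)² + 5/7·(t - 2)³.
With (t - 2) = 1/4: S(9/4) = -171/448.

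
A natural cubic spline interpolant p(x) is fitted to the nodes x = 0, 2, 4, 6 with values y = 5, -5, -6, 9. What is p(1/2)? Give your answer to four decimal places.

Write m_i for p''(x_i). With h_i = 2, 2, 2 and divided differences Δ_i = -5, -1/2, 15/2, the continuity of p' gives the tridiagonal system
  2·m_0 + 8·m_1 + 2·m_2 = 6(Δ_1 - Δ_0) = 27
  2·m_1 + 8·m_2 + 2·m_3 = 6(Δ_2 - Δ_1) = 48
Natural end conditions: m_0 = m_3 = 0.
Hence m_0 = 0, m_1 = 2, m_2 = 11/2, m_3 = 0.
On [0, 2], p(x) = 5 - 17/3·x + 0·x² + 1/6·x³.
With x = 1/2: p(1/2) = 35/16.

2.1875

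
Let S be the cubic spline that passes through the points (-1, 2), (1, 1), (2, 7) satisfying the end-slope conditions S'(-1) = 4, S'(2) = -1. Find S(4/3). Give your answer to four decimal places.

3.4321

With σ_i denoting the second derivative at x_i, h_i = 2, 1, and Δ_i = (y_(i+1) − y_i)/h_i = -1/2, 6:
  2·σ_0 + 6·σ_1 + 1·σ_2 = 6(Δ_1 - Δ_0) = 39
Clamped end conditions give two more equations: 2h_0·σ_0 + h_0·σ_1 = 6(Δ_0 - S'(-1)) = -27 and h_1·σ_1 + 2h_1·σ_2 = 6(S'(2) - Δ_1) = -42.
Solving the tridiagonal system: σ_0 = -179/12, σ_1 = 49/3, σ_2 = -175/6.
On [1, 2], S(x) = 1 + 65/12·(x - 1) + 49/6·(x - 1)² - 91/12·(x - 1)³.
With (x - 1) = 1/3: S(4/3) = 278/81.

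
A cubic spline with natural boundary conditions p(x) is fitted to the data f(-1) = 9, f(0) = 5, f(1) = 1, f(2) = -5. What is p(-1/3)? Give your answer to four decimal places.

With M_i denoting the second derivative at x_i, h_i = 1, 1, 1, and Δ_i = (y_(i+1) − y_i)/h_i = -4, -4, -6:
  1·M_0 + 4·M_1 + 1·M_2 = 6(Δ_1 - Δ_0) = 0
  1·M_1 + 4·M_2 + 1·M_3 = 6(Δ_2 - Δ_1) = -12
Natural end conditions: M_0 = M_3 = 0.
Hence M_0 = 0, M_1 = 4/5, M_2 = -16/5, M_3 = 0.
On [-1, 0], p(x) = 9 - 62/15·(x + 1) + 0·(x + 1)² + 2/15·(x + 1)³.
With (x + 1) = 2/3: p(-1/3) = 509/81.

6.2840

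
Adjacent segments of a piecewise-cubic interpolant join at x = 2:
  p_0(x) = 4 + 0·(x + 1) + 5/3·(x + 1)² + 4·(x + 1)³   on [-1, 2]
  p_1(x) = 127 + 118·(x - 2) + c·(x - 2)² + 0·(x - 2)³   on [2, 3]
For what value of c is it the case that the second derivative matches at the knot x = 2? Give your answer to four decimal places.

37.6667

p_0''(x) = 10/3 + 24·(x + 1), so p_0''(2) = 226/3. On the right, p_1''(2) = 2c, so c = 113/3.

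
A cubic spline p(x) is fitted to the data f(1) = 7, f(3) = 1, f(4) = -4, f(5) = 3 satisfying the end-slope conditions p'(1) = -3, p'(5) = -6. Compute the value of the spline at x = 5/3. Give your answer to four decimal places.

5.6869

Write m_i for p''(x_i). With h_i = 2, 1, 1 and divided differences Δ_i = -3, -5, 7, the continuity of p' gives the tridiagonal system
  2·m_0 + 6·m_1 + 1·m_2 = 6(Δ_1 - Δ_0) = -12
  1·m_1 + 4·m_2 + 1·m_3 = 6(Δ_2 - Δ_1) = 72
Clamped end conditions give two more equations: 2h_0·m_0 + h_0·m_1 = 6(Δ_0 - p'(1)) = 0 and h_2·m_2 + 2h_2·m_3 = 6(p'(5) - Δ_2) = -78.
Hence m_0 = 51/11, m_1 = -102/11, m_2 = 378/11, m_3 = -618/11.
On [1, 3], p(x) = 7 - 3·(x - 1) + 51/22·(x - 1)² - 51/44·(x - 1)³.
With (x - 1) = 2/3: p(5/3) = 563/99.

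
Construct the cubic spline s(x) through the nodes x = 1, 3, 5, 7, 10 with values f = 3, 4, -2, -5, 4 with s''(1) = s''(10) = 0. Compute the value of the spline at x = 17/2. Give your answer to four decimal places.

-1.8785

With m_i denoting the second derivative at x_i, h_i = 2, 2, 2, 3, and Δ_i = (y_(i+1) − y_i)/h_i = 1/2, -3, -3/2, 3:
  2·m_0 + 8·m_1 + 2·m_2 = 6(Δ_1 - Δ_0) = -21
  2·m_1 + 8·m_2 + 2·m_3 = 6(Δ_2 - Δ_1) = 9
  2·m_2 + 10·m_3 + 3·m_4 = 6(Δ_3 - Δ_2) = 27
Natural end conditions: m_0 = m_4 = 0.
Solving: m_0 = 0, m_1 = -417/142, m_2 = 177/142, m_3 = 174/71, m_4 = 0.
On [7, 10], s(x) = -5 + 39/71·(x - 7) + 87/71·(x - 7)² - 29/213·(x - 7)³.
With (x - 7) = 3/2: s(17/2) = -1067/568.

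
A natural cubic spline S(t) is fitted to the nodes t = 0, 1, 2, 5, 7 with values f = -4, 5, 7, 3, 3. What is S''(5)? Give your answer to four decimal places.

Let m_i = S''(x_i). Step sizes h_i = 1, 1, 3, 2; slopes of the chords Δ_i = (y_(i+1) - y_i)/h_i = 9, 2, -4/3, 0.
  1·m_0 + 4·m_1 + 1·m_2 = 6(Δ_1 - Δ_0) = -42
  1·m_1 + 8·m_2 + 3·m_3 = 6(Δ_2 - Δ_1) = -20
  3·m_2 + 10·m_3 + 2·m_4 = 6(Δ_3 - Δ_2) = 8
Natural end conditions: m_0 = m_4 = 0.
Forward elimination and back-substitution give m_0 = 0, m_1 = -1379/137, m_2 = -238/137, m_3 = 181/137, m_4 = 0.

1.3212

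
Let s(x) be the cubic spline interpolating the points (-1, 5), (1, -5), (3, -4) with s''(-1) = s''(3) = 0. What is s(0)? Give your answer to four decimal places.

Write M_i for s''(x_i). With h_i = 2, 2 and divided differences Δ_i = -5, 1/2, the continuity of s' gives the tridiagonal system
  2·M_0 + 8·M_1 + 2·M_2 = 6(Δ_1 - Δ_0) = 33
Natural end conditions: M_0 = M_2 = 0.
Forward elimination and back-substitution give M_0 = 0, M_1 = 33/8, M_2 = 0.
On [-1, 1], s(x) = 5 - 51/8·(x + 1) + 0·(x + 1)² + 11/32·(x + 1)³.
With (x + 1) = 1: s(0) = -33/32.

-1.0313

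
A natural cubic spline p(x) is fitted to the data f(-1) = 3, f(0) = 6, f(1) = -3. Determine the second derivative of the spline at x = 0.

Put σ_i = p'' at the i-th knot. Here h = (1, 1) and Δ = (3, -9), so the interior equations h_(i-1)·σ_(i-1) + 2(h_(i-1)+h_i)·σ_i + h_i·σ_(i+1) = 6(Δ_i − Δ_(i-1)) read
  1·σ_0 + 4·σ_1 + 1·σ_2 = 6(Δ_1 - Δ_0) = -72
Natural end conditions: σ_0 = σ_2 = 0.
Solving the tridiagonal system: σ_0 = 0, σ_1 = -18, σ_2 = 0.

-18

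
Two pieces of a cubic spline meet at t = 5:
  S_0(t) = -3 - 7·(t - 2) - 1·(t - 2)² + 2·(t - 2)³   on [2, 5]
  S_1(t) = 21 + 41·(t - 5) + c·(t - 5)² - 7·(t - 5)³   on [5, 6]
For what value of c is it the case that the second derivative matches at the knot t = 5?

S_0''(t) = -2 + 12·(t - 2), so S_0''(5) = 34. On the right, S_1''(5) = 2c, so c = 17.

17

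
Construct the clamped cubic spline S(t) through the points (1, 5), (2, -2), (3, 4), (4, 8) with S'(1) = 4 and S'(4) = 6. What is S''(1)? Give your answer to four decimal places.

With M_i denoting the second derivative at x_i, h_i = 1, 1, 1, and Δ_i = (y_(i+1) − y_i)/h_i = -7, 6, 4:
  1·M_0 + 4·M_1 + 1·M_2 = 6(Δ_1 - Δ_0) = 78
  1·M_1 + 4·M_2 + 1·M_3 = 6(Δ_2 - Δ_1) = -12
Clamped end conditions give two more equations: 2h_0·M_0 + h_0·M_1 = 6(Δ_0 - S'(1)) = -66 and h_2·M_2 + 2h_2·M_3 = 6(S'(4) - Δ_2) = 12.
Solving the tridiagonal system: M_0 = -766/15, M_1 = 542/15, M_2 = -232/15, M_3 = 206/15.

-51.0667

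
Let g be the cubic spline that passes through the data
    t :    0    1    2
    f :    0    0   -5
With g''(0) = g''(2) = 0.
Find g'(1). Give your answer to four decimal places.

-2.5000

Write M_i for g''(x_i). With h_i = 1, 1 and divided differences Δ_i = 0, -5, the continuity of g' gives the tridiagonal system
  1·M_0 + 4·M_1 + 1·M_2 = 6(Δ_1 - Δ_0) = -30
Natural end conditions: M_0 = M_2 = 0.
Hence M_0 = 0, M_1 = -15/2, M_2 = 0.
On [1, 2], g'(t) = b_1 + 2c_1·(t - 1) + 3d_1·(t - 1)² with b_1 = Δ_1 - h_1(2M_1 + M_2)/6 = -5/2, c_1 = M_1/2 = -15/4, d_1 = (M_2 - M_1)/(6h_1) = 5/4. So g'(1) = -5/2.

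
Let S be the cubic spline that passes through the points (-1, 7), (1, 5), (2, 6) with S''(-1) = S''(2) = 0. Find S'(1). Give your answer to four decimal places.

0.3333

Let σ_i = S''(x_i). Step sizes h_i = 2, 1; slopes of the chords Δ_i = (y_(i+1) - y_i)/h_i = -1, 1.
  2·σ_0 + 6·σ_1 + 1·σ_2 = 6(Δ_1 - Δ_0) = 12
Natural end conditions: σ_0 = σ_2 = 0.
Solving: σ_0 = 0, σ_1 = 2, σ_2 = 0.
On [1, 2], S'(x) = b_1 + 2c_1·(x - 1) + 3d_1·(x - 1)² with b_1 = Δ_1 - h_1(2σ_1 + σ_2)/6 = 1/3, c_1 = σ_1/2 = 1, d_1 = (σ_2 - σ_1)/(6h_1) = -1/3. So S'(1) = 1/3.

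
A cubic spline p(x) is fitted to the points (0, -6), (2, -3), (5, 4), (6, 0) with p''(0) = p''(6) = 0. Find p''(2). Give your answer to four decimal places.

With m_i denoting the second derivative at x_i, h_i = 2, 3, 1, and Δ_i = (y_(i+1) − y_i)/h_i = 3/2, 7/3, -4:
  2·m_0 + 10·m_1 + 3·m_2 = 6(Δ_1 - Δ_0) = 5
  3·m_1 + 8·m_2 + 1·m_3 = 6(Δ_2 - Δ_1) = -38
Natural end conditions: m_0 = m_3 = 0.
Solving: m_0 = 0, m_1 = 154/71, m_2 = -395/71, m_3 = 0.

2.1690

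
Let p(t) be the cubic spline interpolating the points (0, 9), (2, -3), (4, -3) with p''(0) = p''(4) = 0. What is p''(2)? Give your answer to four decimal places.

4.5000

Write σ_i for p''(x_i). With h_i = 2, 2 and divided differences Δ_i = -6, 0, the continuity of p' gives the tridiagonal system
  2·σ_0 + 8·σ_1 + 2·σ_2 = 6(Δ_1 - Δ_0) = 36
Natural end conditions: σ_0 = σ_2 = 0.
Solving the tridiagonal system: σ_0 = 0, σ_1 = 9/2, σ_2 = 0.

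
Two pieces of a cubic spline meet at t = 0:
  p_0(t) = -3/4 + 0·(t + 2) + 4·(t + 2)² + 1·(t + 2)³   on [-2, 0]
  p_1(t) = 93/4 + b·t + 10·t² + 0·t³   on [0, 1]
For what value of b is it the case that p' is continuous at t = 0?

p_0'(t) = 0 + 8·(t + 2) + 3·(t + 2)², so p_0'(0) = 28. On the right, p_1'(0) = b, so b = 28.

28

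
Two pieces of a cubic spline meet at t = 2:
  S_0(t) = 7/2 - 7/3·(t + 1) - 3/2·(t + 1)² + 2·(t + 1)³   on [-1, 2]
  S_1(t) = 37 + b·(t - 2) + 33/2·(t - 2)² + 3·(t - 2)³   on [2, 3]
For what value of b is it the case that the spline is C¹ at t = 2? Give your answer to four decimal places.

42.6667

S_0'(t) = -7/3 - 3·(t + 1) + 6·(t + 1)², so S_0'(2) = 128/3. On the right, S_1'(2) = b, so b = 128/3.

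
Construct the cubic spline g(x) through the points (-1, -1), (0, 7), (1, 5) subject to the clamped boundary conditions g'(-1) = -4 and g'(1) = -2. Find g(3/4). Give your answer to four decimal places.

Let m_i = g''(x_i). Step sizes h_i = 1, 1; slopes of the chords Δ_i = (y_(i+1) - y_i)/h_i = 8, -2.
  1·m_0 + 4·m_1 + 1·m_2 = 6(Δ_1 - Δ_0) = -60
Clamped end conditions give two more equations: 2h_0·m_0 + h_0·m_1 = 6(Δ_0 - g'(-1)) = 72 and h_1·m_1 + 2h_1·m_2 = 6(g'(1) - Δ_1) = 0.
Hence m_0 = 52, m_1 = -32, m_2 = 16.
On [0, 1], g(x) = 7 + 6·x - 16·x² + 8·x³.
With x = 3/4: g(3/4) = 47/8.

5.8750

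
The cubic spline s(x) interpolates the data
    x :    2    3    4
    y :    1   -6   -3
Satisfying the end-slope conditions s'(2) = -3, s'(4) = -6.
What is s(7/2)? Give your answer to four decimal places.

With M_i denoting the second derivative at x_i, h_i = 1, 1, and Δ_i = (y_(i+1) − y_i)/h_i = -7, 3:
  1·M_0 + 4·M_1 + 1·M_2 = 6(Δ_1 - Δ_0) = 60
Clamped end conditions give two more equations: 2h_0·M_0 + h_0·M_1 = 6(Δ_0 - s'(2)) = -24 and h_1·M_1 + 2h_1·M_2 = 6(s'(4) - Δ_1) = -54.
Forward elimination and back-substitution give M_0 = -57/2, M_1 = 33, M_2 = -87/2.
On [3, 4], s(x) = -6 - 3/4·(x - 3) + 33/2·(x - 3)² - 51/4·(x - 3)³.
With (x - 3) = 1/2: s(7/2) = -123/32.

-3.8438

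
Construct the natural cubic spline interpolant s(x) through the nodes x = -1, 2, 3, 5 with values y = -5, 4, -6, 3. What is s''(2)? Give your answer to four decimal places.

Let σ_i = s''(x_i). Step sizes h_i = 3, 1, 2; slopes of the chords Δ_i = (y_(i+1) - y_i)/h_i = 3, -10, 9/2.
  3·σ_0 + 8·σ_1 + 1·σ_2 = 6(Δ_1 - Δ_0) = -78
  1·σ_1 + 6·σ_2 + 2·σ_3 = 6(Δ_2 - Δ_1) = 87
Natural end conditions: σ_0 = σ_3 = 0.
Solving the tridiagonal system: σ_0 = 0, σ_1 = -555/47, σ_2 = 774/47, σ_3 = 0.

-11.8085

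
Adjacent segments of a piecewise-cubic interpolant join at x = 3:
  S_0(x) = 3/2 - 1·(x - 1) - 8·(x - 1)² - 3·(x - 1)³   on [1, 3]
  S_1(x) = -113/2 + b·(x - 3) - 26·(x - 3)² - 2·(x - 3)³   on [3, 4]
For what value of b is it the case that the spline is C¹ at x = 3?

S_0'(x) = -1 - 16·(x - 1) - 9·(x - 1)², so S_0'(3) = -69. On the right, S_1'(3) = b, so b = -69.

-69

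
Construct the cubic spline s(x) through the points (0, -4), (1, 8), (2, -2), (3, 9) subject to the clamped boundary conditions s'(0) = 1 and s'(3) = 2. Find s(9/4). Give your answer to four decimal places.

-0.3844

Put σ_i = s'' at the i-th knot. Here h = (1, 1, 1) and Δ = (12, -10, 11), so the interior equations h_(i-1)·σ_(i-1) + 2(h_(i-1)+h_i)·σ_i + h_i·σ_(i+1) = 6(Δ_i − Δ_(i-1)) read
  1·σ_0 + 4·σ_1 + 1·σ_2 = 6(Δ_1 - Δ_0) = -132
  1·σ_1 + 4·σ_2 + 1·σ_3 = 6(Δ_2 - Δ_1) = 126
Clamped end conditions give two more equations: 2h_0·σ_0 + h_0·σ_1 = 6(Δ_0 - s'(0)) = 66 and h_2·σ_2 + 2h_2·σ_3 = 6(s'(3) - Δ_2) = -54.
Hence σ_0 = 982/15, σ_1 = -974/15, σ_2 = 934/15, σ_3 = -872/15.
On [2, 3], s(x) = -2 - 1/15·(x - 2) + 467/15·(x - 2)² - 301/15·(x - 2)³.
With (x - 2) = 1/4: s(9/4) = -123/320.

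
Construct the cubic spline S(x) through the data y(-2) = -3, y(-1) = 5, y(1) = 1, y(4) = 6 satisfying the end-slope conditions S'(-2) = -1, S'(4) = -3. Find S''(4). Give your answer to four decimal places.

-9.0175

Write M_i for S''(x_i). With h_i = 1, 2, 3 and divided differences Δ_i = 8, -2, 5/3, the continuity of S' gives the tridiagonal system
  1·M_0 + 6·M_1 + 2·M_2 = 6(Δ_1 - Δ_0) = -60
  2·M_1 + 10·M_2 + 3·M_3 = 6(Δ_2 - Δ_1) = 22
Clamped end conditions give two more equations: 2h_0·M_0 + h_0·M_1 = 6(Δ_0 - S'(-2)) = 54 and h_2·M_2 + 2h_2·M_3 = 6(S'(4) - Δ_2) = -28.
Solving the tridiagonal system: M_0 = 2080/57, M_1 = -1082/57, M_2 = 496/57, M_3 = -514/57.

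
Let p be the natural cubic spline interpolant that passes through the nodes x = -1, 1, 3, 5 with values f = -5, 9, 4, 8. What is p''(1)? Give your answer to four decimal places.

-8.5000

Write M_i for p''(x_i). With h_i = 2, 2, 2 and divided differences Δ_i = 7, -5/2, 2, the continuity of p' gives the tridiagonal system
  2·M_0 + 8·M_1 + 2·M_2 = 6(Δ_1 - Δ_0) = -57
  2·M_1 + 8·M_2 + 2·M_3 = 6(Δ_2 - Δ_1) = 27
Natural end conditions: M_0 = M_3 = 0.
Hence M_0 = 0, M_1 = -17/2, M_2 = 11/2, M_3 = 0.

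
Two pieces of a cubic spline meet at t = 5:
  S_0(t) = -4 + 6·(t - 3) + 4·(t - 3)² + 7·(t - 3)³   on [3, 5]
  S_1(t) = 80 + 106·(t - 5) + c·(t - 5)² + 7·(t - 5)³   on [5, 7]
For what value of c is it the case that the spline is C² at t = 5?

46

S_0''(t) = 8 + 42·(t - 3), so S_0''(5) = 92. On the right, S_1''(5) = 2c, so c = 46.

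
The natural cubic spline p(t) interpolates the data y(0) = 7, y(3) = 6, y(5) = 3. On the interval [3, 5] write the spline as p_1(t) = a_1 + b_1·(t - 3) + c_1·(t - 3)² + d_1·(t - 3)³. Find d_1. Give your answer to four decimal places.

Write M_i for p''(x_i). With h_i = 3, 2 and divided differences Δ_i = -1/3, -3/2, the continuity of p' gives the tridiagonal system
  3·M_0 + 10·M_1 + 2·M_2 = 6(Δ_1 - Δ_0) = -7
Natural end conditions: M_0 = M_2 = 0.
Solving the tridiagonal system: M_0 = 0, M_1 = -7/10, M_2 = 0.
On [3, 5], with p_1(t) = a_1 + b_1·(t - 3) + c_1·(t - 3)² + d_1·(t - 3)³: c_1 = M_1/2 = -7/20, d_1 = (M_2 - M_1)/(6h_1) = 7/120, b_1 = Δ_1 - h_1(2M_1 + M_2)/6 = -31/30.

0.0583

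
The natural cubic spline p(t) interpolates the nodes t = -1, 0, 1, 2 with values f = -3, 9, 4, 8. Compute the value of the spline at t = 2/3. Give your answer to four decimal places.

5.8790

Let m_i = p''(x_i). Step sizes h_i = 1, 1, 1; slopes of the chords Δ_i = (y_(i+1) - y_i)/h_i = 12, -5, 4.
  1·m_0 + 4·m_1 + 1·m_2 = 6(Δ_1 - Δ_0) = -102
  1·m_1 + 4·m_2 + 1·m_3 = 6(Δ_2 - Δ_1) = 54
Natural end conditions: m_0 = m_3 = 0.
Hence m_0 = 0, m_1 = -154/5, m_2 = 106/5, m_3 = 0.
On [0, 1], p(t) = 9 + 26/15·t - 77/5·t² + 26/3·t³.
With t = 2/3: p(2/3) = 2381/405.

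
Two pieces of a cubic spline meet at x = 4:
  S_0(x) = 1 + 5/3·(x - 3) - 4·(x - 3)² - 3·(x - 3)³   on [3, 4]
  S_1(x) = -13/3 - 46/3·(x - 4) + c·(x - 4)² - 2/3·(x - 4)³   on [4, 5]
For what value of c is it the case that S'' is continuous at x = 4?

S_0''(x) = -8 - 18·(x - 3), so S_0''(4) = -26. On the right, S_1''(4) = 2c, so c = -13.

-13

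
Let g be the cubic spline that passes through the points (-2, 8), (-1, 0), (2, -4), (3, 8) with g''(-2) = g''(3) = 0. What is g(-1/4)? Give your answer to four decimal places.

Write M_i for g''(x_i). With h_i = 1, 3, 1 and divided differences Δ_i = -8, -4/3, 12, the continuity of g' gives the tridiagonal system
  1·M_0 + 8·M_1 + 3·M_2 = 6(Δ_1 - Δ_0) = 40
  3·M_1 + 8·M_2 + 1·M_3 = 6(Δ_2 - Δ_1) = 80
Natural end conditions: M_0 = M_3 = 0.
Forward elimination and back-substitution give M_0 = 0, M_1 = 16/11, M_2 = 104/11, M_3 = 0.
On [-1, 2], g(x) = 0 - 248/33·(x + 1) + 8/11·(x + 1)² + 4/9·(x + 1)³.
With (x + 1) = 3/4: g(-1/4) = -887/176.

-5.0398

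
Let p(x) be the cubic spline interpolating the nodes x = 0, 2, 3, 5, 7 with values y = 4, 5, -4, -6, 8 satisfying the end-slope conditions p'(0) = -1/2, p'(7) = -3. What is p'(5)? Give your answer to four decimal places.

7.4590

With m_i denoting the second derivative at x_i, h_i = 2, 1, 2, 2, and Δ_i = (y_(i+1) − y_i)/h_i = 1/2, -9, -1, 7:
  2·m_0 + 6·m_1 + 1·m_2 = 6(Δ_1 - Δ_0) = -57
  1·m_1 + 6·m_2 + 2·m_3 = 6(Δ_2 - Δ_1) = 48
  2·m_2 + 8·m_3 + 2·m_4 = 6(Δ_3 - Δ_2) = 48
Clamped end conditions give two more equations: 2h_0·m_0 + h_0·m_1 = 6(Δ_0 - p'(0)) = 6 and h_3·m_3 + 2h_3·m_4 = 6(p'(7) - Δ_3) = -60.
Forward elimination and back-substitution give m_0 = 1003/122, m_1 = -820/61, m_2 = 440/61, m_3 = 554/61, m_4 = -1192/61.
On [5, 7], p'(x) = b_3 + 2c_3·(x - 5) + 3d_3·(x - 5)² with b_3 = Δ_3 - h_3(2m_3 + m_4)/6 = 455/61, c_3 = m_3/2 = 277/61, d_3 = (m_4 - m_3)/(6h_3) = -291/122. So p'(5) = 455/61.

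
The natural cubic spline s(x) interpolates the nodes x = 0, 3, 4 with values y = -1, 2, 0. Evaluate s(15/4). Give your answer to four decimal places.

Put M_i = s'' at the i-th knot. Here h = (3, 1) and Δ = (1, -2), so the interior equations h_(i-1)·M_(i-1) + 2(h_(i-1)+h_i)·M_i + h_i·M_(i+1) = 6(Δ_i − Δ_(i-1)) read
  3·M_0 + 8·M_1 + 1·M_2 = 6(Δ_1 - Δ_0) = -18
Natural end conditions: M_0 = M_2 = 0.
Solving the tridiagonal system: M_0 = 0, M_1 = -9/4, M_2 = 0.
On [3, 4], s(x) = 2 - 5/4·(x - 3) - 9/8·(x - 3)² + 3/8·(x - 3)³.
With (x - 3) = 3/4: s(15/4) = 301/512.

0.5879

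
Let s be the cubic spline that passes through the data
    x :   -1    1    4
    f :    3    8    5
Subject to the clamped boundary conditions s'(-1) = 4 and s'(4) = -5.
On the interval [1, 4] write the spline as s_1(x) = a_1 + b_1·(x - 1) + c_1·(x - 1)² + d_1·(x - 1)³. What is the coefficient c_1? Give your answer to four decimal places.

-0.3000

With M_i denoting the second derivative at x_i, h_i = 2, 3, and Δ_i = (y_(i+1) − y_i)/h_i = 5/2, -1:
  2·M_0 + 10·M_1 + 3·M_2 = 6(Δ_1 - Δ_0) = -21
Clamped end conditions give two more equations: 2h_0·M_0 + h_0·M_1 = 6(Δ_0 - s'(-1)) = -9 and h_1·M_1 + 2h_1·M_2 = 6(s'(4) - Δ_1) = -24.
Forward elimination and back-substitution give M_0 = -39/20, M_1 = -3/5, M_2 = -37/10.
On [1, 4], with s_1(x) = a_1 + b_1·(x - 1) + c_1·(x - 1)² + d_1·(x - 1)³: c_1 = M_1/2 = -3/10, d_1 = (M_2 - M_1)/(6h_1) = -31/180, b_1 = Δ_1 - h_1(2M_1 + M_2)/6 = 29/20.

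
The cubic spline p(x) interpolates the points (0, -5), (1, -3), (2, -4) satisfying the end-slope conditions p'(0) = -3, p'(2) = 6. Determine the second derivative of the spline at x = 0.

24

Let m_i = p''(x_i). Step sizes h_i = 1, 1; slopes of the chords Δ_i = (y_(i+1) - y_i)/h_i = 2, -1.
  1·m_0 + 4·m_1 + 1·m_2 = 6(Δ_1 - Δ_0) = -18
Clamped end conditions give two more equations: 2h_0·m_0 + h_0·m_1 = 6(Δ_0 - p'(0)) = 30 and h_1·m_1 + 2h_1·m_2 = 6(p'(2) - Δ_1) = 42.
Hence m_0 = 24, m_1 = -18, m_2 = 30.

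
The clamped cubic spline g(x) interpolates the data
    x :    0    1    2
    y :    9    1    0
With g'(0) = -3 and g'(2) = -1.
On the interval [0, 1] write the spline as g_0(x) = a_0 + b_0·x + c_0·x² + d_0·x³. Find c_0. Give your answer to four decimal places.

Write M_i for g''(x_i). With h_i = 1, 1 and divided differences Δ_i = -8, -1, the continuity of g' gives the tridiagonal system
  1·M_0 + 4·M_1 + 1·M_2 = 6(Δ_1 - Δ_0) = 42
Clamped end conditions give two more equations: 2h_0·M_0 + h_0·M_1 = 6(Δ_0 - g'(0)) = -30 and h_1·M_1 + 2h_1·M_2 = 6(g'(2) - Δ_1) = 0.
Solving the tridiagonal system: M_0 = -49/2, M_1 = 19, M_2 = -19/2.
On [0, 1], with g_0(x) = a_0 + b_0·x + c_0·x² + d_0·x³: c_0 = M_0/2 = -49/4, d_0 = (M_1 - M_0)/(6h_0) = 29/4, b_0 = Δ_0 - h_0(2M_0 + M_1)/6 = -3.

-12.2500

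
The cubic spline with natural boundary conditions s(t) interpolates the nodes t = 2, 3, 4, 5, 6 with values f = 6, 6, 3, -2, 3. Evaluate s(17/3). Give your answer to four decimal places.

0.5132

Put M_i = s'' at the i-th knot. Here h = (1, 1, 1, 1) and Δ = (0, -3, -5, 5), so the interior equations h_(i-1)·M_(i-1) + 2(h_(i-1)+h_i)·M_i + h_i·M_(i+1) = 6(Δ_i − Δ_(i-1)) read
  1·M_0 + 4·M_1 + 1·M_2 = 6(Δ_1 - Δ_0) = -18
  1·M_1 + 4·M_2 + 1·M_3 = 6(Δ_2 - Δ_1) = -12
  1·M_2 + 4·M_3 + 1·M_4 = 6(Δ_3 - Δ_2) = 60
Natural end conditions: M_0 = M_4 = 0.
Solving: M_0 = 0, M_1 = -81/28, M_2 = -45/7, M_3 = 465/28, M_4 = 0.
On [5, 6], s(t) = -2 - 15/28·(t - 5) + 465/56·(t - 5)² - 155/56·(t - 5)³.
With (t - 5) = 2/3: s(17/3) = 97/189.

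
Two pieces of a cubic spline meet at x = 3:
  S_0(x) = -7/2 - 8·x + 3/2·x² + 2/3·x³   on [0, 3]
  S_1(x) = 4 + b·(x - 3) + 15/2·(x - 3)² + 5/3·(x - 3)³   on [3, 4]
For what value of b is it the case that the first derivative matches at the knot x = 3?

19

S_0'(x) = -8 + 3·x + 2·x², so S_0'(3) = 19. On the right, S_1'(3) = b, so b = 19.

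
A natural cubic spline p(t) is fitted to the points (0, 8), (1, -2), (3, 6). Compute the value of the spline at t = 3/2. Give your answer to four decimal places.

-3.0625

Put M_i = p'' at the i-th knot. Here h = (1, 2) and Δ = (-10, 4), so the interior equations h_(i-1)·M_(i-1) + 2(h_(i-1)+h_i)·M_i + h_i·M_(i+1) = 6(Δ_i − Δ_(i-1)) read
  1·M_0 + 6·M_1 + 2·M_2 = 6(Δ_1 - Δ_0) = 84
Natural end conditions: M_0 = M_2 = 0.
Hence M_0 = 0, M_1 = 14, M_2 = 0.
On [1, 3], p(t) = -2 - 16/3·(t - 1) + 7·(t - 1)² - 7/6·(t - 1)³.
With (t - 1) = 1/2: p(3/2) = -49/16.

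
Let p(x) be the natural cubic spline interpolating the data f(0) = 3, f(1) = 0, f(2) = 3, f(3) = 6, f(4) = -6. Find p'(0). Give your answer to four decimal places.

Put σ_i = p'' at the i-th knot. Here h = (1, 1, 1, 1) and Δ = (-3, 3, 3, -12), so the interior equations h_(i-1)·σ_(i-1) + 2(h_(i-1)+h_i)·σ_i + h_i·σ_(i+1) = 6(Δ_i − Δ_(i-1)) read
  1·σ_0 + 4·σ_1 + 1·σ_2 = 6(Δ_1 - Δ_0) = 36
  1·σ_1 + 4·σ_2 + 1·σ_3 = 6(Δ_2 - Δ_1) = 0
  1·σ_2 + 4·σ_3 + 1·σ_4 = 6(Δ_3 - Δ_2) = -90
Natural end conditions: σ_0 = σ_4 = 0.
Forward elimination and back-substitution give σ_0 = 0, σ_1 = 225/28, σ_2 = 27/7, σ_3 = -657/28, σ_4 = 0.
On [0, 1], p'(x) = b_0 + 2c_0·x + 3d_0·x² with b_0 = Δ_0 - h_0(2σ_0 + σ_1)/6 = -243/56, c_0 = σ_0/2 = 0, d_0 = (σ_1 - σ_0)/(6h_0) = 75/56. So p'(0) = -243/56.

-4.3393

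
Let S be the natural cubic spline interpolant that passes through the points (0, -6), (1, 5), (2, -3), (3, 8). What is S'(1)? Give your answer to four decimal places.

With M_i denoting the second derivative at x_i, h_i = 1, 1, 1, and Δ_i = (y_(i+1) − y_i)/h_i = 11, -8, 11:
  1·M_0 + 4·M_1 + 1·M_2 = 6(Δ_1 - Δ_0) = -114
  1·M_1 + 4·M_2 + 1·M_3 = 6(Δ_2 - Δ_1) = 114
Natural end conditions: M_0 = M_3 = 0.
Hence M_0 = 0, M_1 = -38, M_2 = 38, M_3 = 0.
On [1, 2], S'(x) = b_1 + 2c_1·(x - 1) + 3d_1·(x - 1)² with b_1 = Δ_1 - h_1(2M_1 + M_2)/6 = -5/3, c_1 = M_1/2 = -19, d_1 = (M_2 - M_1)/(6h_1) = 38/3. So S'(1) = -5/3.

-1.6667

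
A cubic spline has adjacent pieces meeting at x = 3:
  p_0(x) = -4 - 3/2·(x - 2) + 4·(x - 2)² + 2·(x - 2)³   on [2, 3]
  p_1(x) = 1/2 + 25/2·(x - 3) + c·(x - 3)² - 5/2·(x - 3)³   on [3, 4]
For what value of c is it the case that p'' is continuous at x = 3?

10

p_0''(x) = 8 + 12·(x - 2), so p_0''(3) = 20. On the right, p_1''(3) = 2c, so c = 10.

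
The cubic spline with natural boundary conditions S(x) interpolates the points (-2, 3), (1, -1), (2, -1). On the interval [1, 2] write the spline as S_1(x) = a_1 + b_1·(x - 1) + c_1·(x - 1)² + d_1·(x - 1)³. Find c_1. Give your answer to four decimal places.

With M_i denoting the second derivative at x_i, h_i = 3, 1, and Δ_i = (y_(i+1) − y_i)/h_i = -4/3, 0:
  3·M_0 + 8·M_1 + 1·M_2 = 6(Δ_1 - Δ_0) = 8
Natural end conditions: M_0 = M_2 = 0.
Solving: M_0 = 0, M_1 = 1, M_2 = 0.
On [1, 2], with S_1(x) = a_1 + b_1·(x - 1) + c_1·(x - 1)² + d_1·(x - 1)³: c_1 = M_1/2 = 1/2, d_1 = (M_2 - M_1)/(6h_1) = -1/6, b_1 = Δ_1 - h_1(2M_1 + M_2)/6 = -1/3.

0.5000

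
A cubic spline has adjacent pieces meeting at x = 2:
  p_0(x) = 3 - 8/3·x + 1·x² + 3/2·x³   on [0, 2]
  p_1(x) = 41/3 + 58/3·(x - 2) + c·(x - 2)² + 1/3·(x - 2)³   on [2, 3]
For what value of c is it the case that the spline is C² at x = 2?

p_0''(x) = 2 + 9·x, so p_0''(2) = 20. On the right, p_1''(2) = 2c, so c = 10.

10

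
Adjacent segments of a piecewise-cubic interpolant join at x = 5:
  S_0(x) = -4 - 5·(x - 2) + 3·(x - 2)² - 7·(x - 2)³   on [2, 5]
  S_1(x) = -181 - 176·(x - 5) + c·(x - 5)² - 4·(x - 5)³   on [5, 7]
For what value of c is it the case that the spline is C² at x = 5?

-60

S_0''(x) = 6 - 42·(x - 2), so S_0''(5) = -120. On the right, S_1''(5) = 2c, so c = -60.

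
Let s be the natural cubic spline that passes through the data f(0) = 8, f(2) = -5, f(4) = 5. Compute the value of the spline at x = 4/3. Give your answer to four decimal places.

-2.7963

Let m_i = s''(x_i). Step sizes h_i = 2, 2; slopes of the chords Δ_i = (y_(i+1) - y_i)/h_i = -13/2, 5.
  2·m_0 + 8·m_1 + 2·m_2 = 6(Δ_1 - Δ_0) = 69
Natural end conditions: m_0 = m_2 = 0.
Forward elimination and back-substitution give m_0 = 0, m_1 = 69/8, m_2 = 0.
On [0, 2], s(x) = 8 - 75/8·x + 0·x² + 23/32·x³.
With x = 4/3: s(4/3) = -151/54.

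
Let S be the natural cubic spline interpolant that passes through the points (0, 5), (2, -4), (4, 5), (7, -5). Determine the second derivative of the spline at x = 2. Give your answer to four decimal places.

Put m_i = S'' at the i-th knot. Here h = (2, 2, 3) and Δ = (-9/2, 9/2, -10/3), so the interior equations h_(i-1)·m_(i-1) + 2(h_(i-1)+h_i)·m_i + h_i·m_(i+1) = 6(Δ_i − Δ_(i-1)) read
  2·m_0 + 8·m_1 + 2·m_2 = 6(Δ_1 - Δ_0) = 54
  2·m_1 + 10·m_2 + 3·m_3 = 6(Δ_2 - Δ_1) = -47
Natural end conditions: m_0 = m_3 = 0.
Solving the tridiagonal system: m_0 = 0, m_1 = 317/38, m_2 = -121/19, m_3 = 0.

8.3421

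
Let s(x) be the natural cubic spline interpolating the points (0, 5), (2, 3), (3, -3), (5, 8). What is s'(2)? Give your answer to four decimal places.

Put m_i = s'' at the i-th knot. Here h = (2, 1, 2) and Δ = (-1, -6, 11/2), so the interior equations h_(i-1)·m_(i-1) + 2(h_(i-1)+h_i)·m_i + h_i·m_(i+1) = 6(Δ_i − Δ_(i-1)) read
  2·m_0 + 6·m_1 + 1·m_2 = 6(Δ_1 - Δ_0) = -30
  1·m_1 + 6·m_2 + 2·m_3 = 6(Δ_2 - Δ_1) = 69
Natural end conditions: m_0 = m_3 = 0.
Hence m_0 = 0, m_1 = -249/35, m_2 = 444/35, m_3 = 0.
On [2, 3], s'(x) = b_1 + 2c_1·(x - 2) + 3d_1·(x - 2)² with b_1 = Δ_1 - h_1(2m_1 + m_2)/6 = -201/35, c_1 = m_1/2 = -249/70, d_1 = (m_2 - m_1)/(6h_1) = 33/10. So s'(2) = -201/35.

-5.7429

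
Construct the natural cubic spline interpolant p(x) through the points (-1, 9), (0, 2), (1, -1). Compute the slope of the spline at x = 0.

Let M_i = p''(x_i). Step sizes h_i = 1, 1; slopes of the chords Δ_i = (y_(i+1) - y_i)/h_i = -7, -3.
  1·M_0 + 4·M_1 + 1·M_2 = 6(Δ_1 - Δ_0) = 24
Natural end conditions: M_0 = M_2 = 0.
Solving the tridiagonal system: M_0 = 0, M_1 = 6, M_2 = 0.
On [0, 1], p'(x) = b_1 + 2c_1·x + 3d_1·x² with b_1 = Δ_1 - h_1(2M_1 + M_2)/6 = -5, c_1 = M_1/2 = 3, d_1 = (M_2 - M_1)/(6h_1) = -1. So p'(0) = -5.

-5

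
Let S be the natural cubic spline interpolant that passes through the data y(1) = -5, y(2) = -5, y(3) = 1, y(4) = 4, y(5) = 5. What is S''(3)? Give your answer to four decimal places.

-6.8571

Write M_i for S''(x_i). With h_i = 1, 1, 1, 1 and divided differences Δ_i = 0, 6, 3, 1, the continuity of S' gives the tridiagonal system
  1·M_0 + 4·M_1 + 1·M_2 = 6(Δ_1 - Δ_0) = 36
  1·M_1 + 4·M_2 + 1·M_3 = 6(Δ_2 - Δ_1) = -18
  1·M_2 + 4·M_3 + 1·M_4 = 6(Δ_3 - Δ_2) = -12
Natural end conditions: M_0 = M_4 = 0.
Solving the tridiagonal system: M_0 = 0, M_1 = 75/7, M_2 = -48/7, M_3 = -9/7, M_4 = 0.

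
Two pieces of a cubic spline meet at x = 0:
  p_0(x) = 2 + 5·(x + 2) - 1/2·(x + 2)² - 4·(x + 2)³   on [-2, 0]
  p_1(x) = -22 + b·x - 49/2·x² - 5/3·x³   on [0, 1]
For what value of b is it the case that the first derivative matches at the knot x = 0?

-45

p_0'(x) = 5 - 1·(x + 2) - 12·(x + 2)², so p_0'(0) = -45. On the right, p_1'(0) = b, so b = -45.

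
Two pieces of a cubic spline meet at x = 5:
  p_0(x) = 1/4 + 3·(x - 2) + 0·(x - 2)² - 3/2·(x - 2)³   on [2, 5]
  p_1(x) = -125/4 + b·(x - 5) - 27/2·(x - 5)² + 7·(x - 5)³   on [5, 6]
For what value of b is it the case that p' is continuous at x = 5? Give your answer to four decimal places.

p_0'(x) = 3 + 0·(x - 2) - 9/2·(x - 2)², so p_0'(5) = -75/2. On the right, p_1'(5) = b, so b = -75/2.

-37.5000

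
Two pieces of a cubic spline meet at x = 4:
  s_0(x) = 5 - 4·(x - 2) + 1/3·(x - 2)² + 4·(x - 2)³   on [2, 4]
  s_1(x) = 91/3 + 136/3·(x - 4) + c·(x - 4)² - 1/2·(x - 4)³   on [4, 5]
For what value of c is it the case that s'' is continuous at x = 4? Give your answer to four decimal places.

s_0''(x) = 2/3 + 24·(x - 2), so s_0''(4) = 146/3. On the right, s_1''(4) = 2c, so c = 73/3.

24.3333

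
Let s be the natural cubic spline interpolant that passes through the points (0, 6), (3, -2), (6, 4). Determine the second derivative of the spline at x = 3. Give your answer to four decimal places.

2.3333

With M_i denoting the second derivative at x_i, h_i = 3, 3, and Δ_i = (y_(i+1) − y_i)/h_i = -8/3, 2:
  3·M_0 + 12·M_1 + 3·M_2 = 6(Δ_1 - Δ_0) = 28
Natural end conditions: M_0 = M_2 = 0.
Solving: M_0 = 0, M_1 = 7/3, M_2 = 0.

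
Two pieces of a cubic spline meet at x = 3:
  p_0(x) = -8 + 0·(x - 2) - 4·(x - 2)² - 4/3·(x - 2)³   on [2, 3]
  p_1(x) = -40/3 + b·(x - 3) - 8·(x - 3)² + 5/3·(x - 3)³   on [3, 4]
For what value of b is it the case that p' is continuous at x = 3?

p_0'(x) = 0 - 8·(x - 2) - 4·(x - 2)², so p_0'(3) = -12. On the right, p_1'(3) = b, so b = -12.

-12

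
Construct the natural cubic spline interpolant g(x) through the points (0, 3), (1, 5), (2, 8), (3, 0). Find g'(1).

Write M_i for g''(x_i). With h_i = 1, 1, 1 and divided differences Δ_i = 2, 3, -8, the continuity of g' gives the tridiagonal system
  1·M_0 + 4·M_1 + 1·M_2 = 6(Δ_1 - Δ_0) = 6
  1·M_1 + 4·M_2 + 1·M_3 = 6(Δ_2 - Δ_1) = -66
Natural end conditions: M_0 = M_3 = 0.
Solving: M_0 = 0, M_1 = 6, M_2 = -18, M_3 = 0.
On [1, 2], g'(x) = b_1 + 2c_1·(x - 1) + 3d_1·(x - 1)² with b_1 = Δ_1 - h_1(2M_1 + M_2)/6 = 4, c_1 = M_1/2 = 3, d_1 = (M_2 - M_1)/(6h_1) = -4. So g'(1) = 4.

4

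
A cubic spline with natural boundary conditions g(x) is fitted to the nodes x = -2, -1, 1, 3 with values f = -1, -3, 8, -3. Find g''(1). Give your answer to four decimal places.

-11.0455

Write M_i for g''(x_i). With h_i = 1, 2, 2 and divided differences Δ_i = -2, 11/2, -11/2, the continuity of g' gives the tridiagonal system
  1·M_0 + 6·M_1 + 2·M_2 = 6(Δ_1 - Δ_0) = 45
  2·M_1 + 8·M_2 + 2·M_3 = 6(Δ_2 - Δ_1) = -66
Natural end conditions: M_0 = M_3 = 0.
Forward elimination and back-substitution give M_0 = 0, M_1 = 123/11, M_2 = -243/22, M_3 = 0.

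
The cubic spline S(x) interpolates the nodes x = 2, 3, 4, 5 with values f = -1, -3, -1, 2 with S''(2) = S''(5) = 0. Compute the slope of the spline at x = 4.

3

Let σ_i = S''(x_i). Step sizes h_i = 1, 1, 1; slopes of the chords Δ_i = (y_(i+1) - y_i)/h_i = -2, 2, 3.
  1·σ_0 + 4·σ_1 + 1·σ_2 = 6(Δ_1 - Δ_0) = 24
  1·σ_1 + 4·σ_2 + 1·σ_3 = 6(Δ_2 - Δ_1) = 6
Natural end conditions: σ_0 = σ_3 = 0.
Solving: σ_0 = 0, σ_1 = 6, σ_2 = 0, σ_3 = 0.
On [4, 5], S'(x) = b_2 + 2c_2·(x - 4) + 3d_2·(x - 4)² with b_2 = Δ_2 - h_2(2σ_2 + σ_3)/6 = 3, c_2 = σ_2/2 = 0, d_2 = (σ_3 - σ_2)/(6h_2) = 0. So S'(4) = 3.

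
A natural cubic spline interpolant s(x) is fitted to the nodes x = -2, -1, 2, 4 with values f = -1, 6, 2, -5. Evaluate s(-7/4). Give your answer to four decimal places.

1.0036

Put m_i = s'' at the i-th knot. Here h = (1, 3, 2) and Δ = (7, -4/3, -7/2), so the interior equations h_(i-1)·m_(i-1) + 2(h_(i-1)+h_i)·m_i + h_i·m_(i+1) = 6(Δ_i − Δ_(i-1)) read
  1·m_0 + 8·m_1 + 3·m_2 = 6(Δ_1 - Δ_0) = -50
  3·m_1 + 10·m_2 + 2·m_3 = 6(Δ_2 - Δ_1) = -13
Natural end conditions: m_0 = m_3 = 0.
Hence m_0 = 0, m_1 = -461/71, m_2 = 46/71, m_3 = 0.
On [-2, -1], s(x) = -1 + 3443/426·(x + 2) + 0·(x + 2)² - 461/426·(x + 2)³.
With (x + 2) = 1/4: s(-7/4) = 9121/9088.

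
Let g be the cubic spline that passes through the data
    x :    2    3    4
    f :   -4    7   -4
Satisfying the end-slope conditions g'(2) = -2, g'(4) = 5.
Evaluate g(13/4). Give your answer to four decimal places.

Write M_i for g''(x_i). With h_i = 1, 1 and divided differences Δ_i = 11, -11, the continuity of g' gives the tridiagonal system
  1·M_0 + 4·M_1 + 1·M_2 = 6(Δ_1 - Δ_0) = -132
Clamped end conditions give two more equations: 2h_0·M_0 + h_0·M_1 = 6(Δ_0 - g'(2)) = 78 and h_1·M_1 + 2h_1·M_2 = 6(g'(4) - Δ_1) = 96.
Solving: M_0 = 151/2, M_1 = -73, M_2 = 169/2.
On [3, 4], g(x) = 7 - 3/4·(x - 3) - 73/2·(x - 3)² + 105/4·(x - 3)³.
With (x - 3) = 1/4: g(13/4) = 1265/256.

4.9414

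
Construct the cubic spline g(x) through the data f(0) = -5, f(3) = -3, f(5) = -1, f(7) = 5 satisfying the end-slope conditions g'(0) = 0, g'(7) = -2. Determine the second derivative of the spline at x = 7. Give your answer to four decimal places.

With M_i denoting the second derivative at x_i, h_i = 3, 2, 2, and Δ_i = (y_(i+1) − y_i)/h_i = 2/3, 1, 3:
  3·M_0 + 10·M_1 + 2·M_2 = 6(Δ_1 - Δ_0) = 2
  2·M_1 + 8·M_2 + 2·M_3 = 6(Δ_2 - Δ_1) = 12
Clamped end conditions give two more equations: 2h_0·M_0 + h_0·M_1 = 6(Δ_0 - g'(0)) = 4 and h_2·M_2 + 2h_2·M_3 = 6(g'(7) - Δ_2) = -30.
Forward elimination and back-substitution give M_0 = 128/111, M_1 = -36/37, M_2 = 153/37, M_3 = -354/37.

-9.5676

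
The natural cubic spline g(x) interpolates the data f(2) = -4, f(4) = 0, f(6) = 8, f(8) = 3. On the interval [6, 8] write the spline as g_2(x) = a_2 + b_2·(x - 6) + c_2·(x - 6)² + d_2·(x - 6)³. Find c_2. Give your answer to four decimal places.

Let m_i = g''(x_i). Step sizes h_i = 2, 2, 2; slopes of the chords Δ_i = (y_(i+1) - y_i)/h_i = 2, 4, -5/2.
  2·m_0 + 8·m_1 + 2·m_2 = 6(Δ_1 - Δ_0) = 12
  2·m_1 + 8·m_2 + 2·m_3 = 6(Δ_2 - Δ_1) = -39
Natural end conditions: m_0 = m_3 = 0.
Hence m_0 = 0, m_1 = 29/10, m_2 = -28/5, m_3 = 0.
On [6, 8], with g_2(x) = a_2 + b_2·(x - 6) + c_2·(x - 6)² + d_2·(x - 6)³: c_2 = m_2/2 = -14/5, d_2 = (m_3 - m_2)/(6h_2) = 7/15, b_2 = Δ_2 - h_2(2m_2 + m_3)/6 = 37/30.

-2.8000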